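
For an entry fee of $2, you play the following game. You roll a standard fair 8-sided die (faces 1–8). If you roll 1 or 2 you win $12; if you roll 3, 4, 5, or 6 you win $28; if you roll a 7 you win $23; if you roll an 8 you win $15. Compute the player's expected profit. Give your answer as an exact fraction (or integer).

E[payout] = (1/4)·12 + (1/8)·15 + (1/8)·23 + (1/2)·28 = 87/4
Expected profit = 87/4 − 2 = 79/4

79/4 dollars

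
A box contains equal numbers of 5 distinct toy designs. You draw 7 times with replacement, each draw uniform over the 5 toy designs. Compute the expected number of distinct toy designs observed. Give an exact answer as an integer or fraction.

Let Xⱼ=1 if type j appears at least once. P(Xⱼ=1) = 1 − ((5−1)/5)^7 = 61741/78125.
E[#distinct] = 5·61741/78125 = 61741/15625.

61741/15625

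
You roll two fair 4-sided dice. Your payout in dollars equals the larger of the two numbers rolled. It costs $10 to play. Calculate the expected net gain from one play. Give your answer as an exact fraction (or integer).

-55/8 dollars

Distribution of the larger of the two numbers rolled: 1 w.p. 1/16, 2 w.p. 3/16, 3 w.p. 5/16, 4 w.p. 7/16
E[payout] = (1/16)·1 + (3/16)·2 + (5/16)·3 + (7/16)·4 = 25/8
Expected profit = 25/8 − 10 = -55/8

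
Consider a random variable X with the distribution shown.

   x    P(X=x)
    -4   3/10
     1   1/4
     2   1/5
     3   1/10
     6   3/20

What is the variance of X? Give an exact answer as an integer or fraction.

4691/400

E[X] = (3/10)·(-4) + (1/4)·1 + (1/5)·2 + (1/10)·3 + (3/20)·6 = 13/20
E[X²] = (3/10)·16 + (1/4)·1 + (1/5)·4 + (1/10)·9 + (3/20)·36 = 243/20
Var(X) = 243/20 − (13/20)² = 4691/400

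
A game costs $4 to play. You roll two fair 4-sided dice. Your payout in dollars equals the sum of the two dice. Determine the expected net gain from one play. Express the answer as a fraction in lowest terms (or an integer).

$1

Distribution of the sum of the two dice: 2 w.p. 1/16, 3 w.p. 1/8, 4 w.p. 3/16, 5 w.p. 1/4, 6 w.p. 3/16, 7 w.p. 1/8, …
E[payout] = (1/16)·2 + (1/8)·3 + (3/16)·4 + (1/4)·5 + (3/16)·6 + (1/8)·7 + (1/16)·8 = 5
Expected profit = 5 − 4 = 1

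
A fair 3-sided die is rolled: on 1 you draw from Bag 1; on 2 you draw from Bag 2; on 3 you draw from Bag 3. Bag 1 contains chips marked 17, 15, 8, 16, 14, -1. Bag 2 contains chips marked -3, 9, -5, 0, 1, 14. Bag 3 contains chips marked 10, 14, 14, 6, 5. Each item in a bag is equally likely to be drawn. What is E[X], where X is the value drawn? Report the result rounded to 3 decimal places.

7.989

E[X | Bag 1] = (17 + 15 + 8 + 16 + 14 − 1)/6 = 23/2
E[X | Bag 2] = (-3 + 9 − 5 + 0 + 1 + 14)/6 = 8/3
E[X | Bag 3] = (10 + 14 + 14 + 6 + 5)/5 = 49/5
E[X] = (1/3)·23/2 + (1/3)·8/3 + (1/3)·49/5 = 719/90 ≈ 7.989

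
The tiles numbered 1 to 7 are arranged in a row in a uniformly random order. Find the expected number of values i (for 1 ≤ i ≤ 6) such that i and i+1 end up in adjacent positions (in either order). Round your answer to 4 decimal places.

1.7143

For each i ∈ {1,…,6}, let Xᵢ = 1 if i and i+1 are adjacent. P(Xᵢ=1) = 2·(7−1)!/7! = 2/7.
By linearity, E[ΣXᵢ] = (6)·(2/7) = 12/7.
≈ 1.7143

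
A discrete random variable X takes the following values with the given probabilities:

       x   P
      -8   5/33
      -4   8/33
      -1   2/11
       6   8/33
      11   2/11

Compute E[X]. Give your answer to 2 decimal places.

E[X] = (5/33)·(-8) + (8/33)·(-4) + (2/11)·(-1) + (8/33)·6 + (2/11)·11
     = 12/11 ≈ 1.09

1.09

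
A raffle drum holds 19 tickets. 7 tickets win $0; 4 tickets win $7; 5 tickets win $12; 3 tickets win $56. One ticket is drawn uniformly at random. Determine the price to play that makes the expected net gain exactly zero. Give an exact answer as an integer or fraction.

E[payout] = (7/19)·0 + (4/19)·7 + (5/19)·12 + (3/19)·56 = 256/19
Fair fee = E[payout] = 256/19

256/19 dollars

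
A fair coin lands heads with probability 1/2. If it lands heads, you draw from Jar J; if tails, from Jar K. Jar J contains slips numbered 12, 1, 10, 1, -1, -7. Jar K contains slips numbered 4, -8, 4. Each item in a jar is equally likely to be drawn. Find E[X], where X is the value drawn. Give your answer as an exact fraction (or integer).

4/3

E[X | Jar J] = (12 + 1 + 10 + 1 − 1 − 7)/6 = 8/3
E[X | Jar K] = (4 − 8 + 4)/3 = 0
E[X] = (1/2)·8/3 + (1/2)·0 = 4/3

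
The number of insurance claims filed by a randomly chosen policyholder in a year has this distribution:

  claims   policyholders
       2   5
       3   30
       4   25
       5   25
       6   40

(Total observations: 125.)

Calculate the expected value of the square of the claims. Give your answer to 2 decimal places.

22.04

Total = 125, so P(claims=2) = 5/125, etc.
E[X²] = (1/25)·4 + (6/25)·9 + (1/5)·16 + (1/5)·25 + (8/25)·36
     = 551/25 ≈ 22.04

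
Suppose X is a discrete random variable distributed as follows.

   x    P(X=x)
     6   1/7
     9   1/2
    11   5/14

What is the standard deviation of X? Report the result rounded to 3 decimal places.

1.623

E[X] = 65/7, E[X²] = 622/7
Var(X) = E[X²] − (E[X])² = 622/7 − 4225/49 = 129/49
SD(X) = √(129/49) ≈ 1.623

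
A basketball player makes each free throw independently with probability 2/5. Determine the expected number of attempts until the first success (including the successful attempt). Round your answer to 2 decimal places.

For a geometric distribution, E[trials] = 1/p = 1/(2/5) = 5/2.
≈ 2.50

2.50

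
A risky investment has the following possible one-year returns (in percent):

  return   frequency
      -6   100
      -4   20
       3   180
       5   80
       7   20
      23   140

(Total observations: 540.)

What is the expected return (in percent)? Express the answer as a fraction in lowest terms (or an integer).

181/27

Total = 540, so P(return=-6) = 100/540, etc.
E[X] = (5/27)·(-6) + (1/27)·(-4) + (1/3)·3 + (4/27)·5 + (1/27)·7 + (7/27)·23
     = 181/27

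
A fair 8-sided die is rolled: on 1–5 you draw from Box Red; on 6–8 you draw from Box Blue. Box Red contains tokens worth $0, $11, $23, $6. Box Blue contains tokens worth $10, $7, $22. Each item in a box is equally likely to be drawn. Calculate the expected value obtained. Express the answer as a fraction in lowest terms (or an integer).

89/8 dollars

E[X | Box Red] = (0 + 11 + 23 + 6)/4 = 10
E[X | Box Blue] = (10 + 7 + 22)/3 = 13
E[X] = (5/8)·10 + (3/8)·13 = 89/8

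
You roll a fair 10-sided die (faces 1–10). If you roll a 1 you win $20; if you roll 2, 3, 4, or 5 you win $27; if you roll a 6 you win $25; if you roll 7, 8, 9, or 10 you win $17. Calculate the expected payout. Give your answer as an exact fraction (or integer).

221/10 dollars

E[payout] = (2/5)·17 + (1/10)·20 + (1/10)·25 + (2/5)·27 = 221/10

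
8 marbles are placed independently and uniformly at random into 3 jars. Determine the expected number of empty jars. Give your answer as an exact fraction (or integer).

256/2187

Let Xⱼ=1 if jar j is empty. P(Xⱼ=1) = ((3-1)/3)^8 = 256/6561.
By linearity, E[#empty] = 3·256/6561 = 256/2187.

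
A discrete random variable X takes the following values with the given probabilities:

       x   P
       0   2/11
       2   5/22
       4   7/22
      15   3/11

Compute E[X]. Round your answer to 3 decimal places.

E[X] = (2/11)·0 + (5/22)·2 + (7/22)·4 + (3/11)·15
     = 64/11 ≈ 5.818

5.818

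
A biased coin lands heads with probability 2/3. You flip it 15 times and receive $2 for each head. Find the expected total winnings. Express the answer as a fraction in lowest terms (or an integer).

E[#heads] = 15·2/3 = 10 (linearity over flips).
E[winnings] = 2·10 = 20.

$20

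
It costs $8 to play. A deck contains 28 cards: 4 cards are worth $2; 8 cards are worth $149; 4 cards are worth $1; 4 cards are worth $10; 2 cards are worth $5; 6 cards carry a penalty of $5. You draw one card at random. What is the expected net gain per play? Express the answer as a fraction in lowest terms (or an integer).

250/7 dollars

E[payout] = (4/28)·2 + (8/28)·149 + (4/28)·1 + (4/28)·10 + (2/28)·5 + (6/28)·(-5) = 306/7
Expected profit = 306/7 − 8 = 250/7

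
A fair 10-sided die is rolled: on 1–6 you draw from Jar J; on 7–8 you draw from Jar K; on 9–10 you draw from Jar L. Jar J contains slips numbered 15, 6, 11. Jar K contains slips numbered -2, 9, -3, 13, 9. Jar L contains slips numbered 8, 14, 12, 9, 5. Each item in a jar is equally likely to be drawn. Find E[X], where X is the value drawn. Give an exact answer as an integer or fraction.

E[X | Jar J] = (15 + 6 + 11)/3 = 32/3
E[X | Jar K] = (-2 + 9 − 3 + 13 + 9)/5 = 26/5
E[X | Jar L] = (8 + 14 + 12 + 9 + 5)/5 = 48/5
E[X] = (3/5)·32/3 + (1/5)·26/5 + (1/5)·48/5 = 234/25

234/25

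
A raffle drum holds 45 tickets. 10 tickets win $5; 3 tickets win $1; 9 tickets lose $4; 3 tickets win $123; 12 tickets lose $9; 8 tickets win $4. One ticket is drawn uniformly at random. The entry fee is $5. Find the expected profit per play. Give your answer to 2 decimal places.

$1.89

E[payout] = (10/45)·5 + (3/45)·1 + (9/45)·(-4) + (3/45)·123 + (12/45)·(-9) + (8/45)·4 = 62/9
Expected profit = 62/9 − 5 = 17/9 ≈ $1.89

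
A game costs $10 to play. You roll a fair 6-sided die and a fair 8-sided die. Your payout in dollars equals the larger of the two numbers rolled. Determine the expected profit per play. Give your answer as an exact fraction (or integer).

-229/48 dollars

Distribution of the larger of the two numbers rolled: 1 w.p. 1/48, 2 w.p. 1/16, 3 w.p. 5/48, 4 w.p. 7/48, 5 w.p. 3/16, 6 w.p. 11/48, …
E[payout] = (1/48)·1 + (1/16)·2 + (5/48)·3 + (7/48)·4 + (3/16)·5 + (11/48)·6 + (1/8)·7 + (1/8)·8 = 251/48
Expected profit = 251/48 − 10 = -229/48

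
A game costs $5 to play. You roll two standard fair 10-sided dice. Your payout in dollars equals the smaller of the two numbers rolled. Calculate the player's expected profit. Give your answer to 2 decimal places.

-$1.15

Distribution of the smaller of the two numbers rolled: 1 w.p. 19/100, 2 w.p. 17/100, 3 w.p. 3/20, 4 w.p. 13/100, 5 w.p. 11/100, 6 w.p. 9/100, …
E[payout] = (19/100)·1 + (17/100)·2 + (3/20)·3 + (13/100)·4 + (11/100)·5 + (9/100)·6 + (7/100)·7 + (1/20)·8 + (3/100)·9 + (1/100)·10 = 77/20
Expected profit = 77/20 − 5 = -23/20 ≈ -$1.15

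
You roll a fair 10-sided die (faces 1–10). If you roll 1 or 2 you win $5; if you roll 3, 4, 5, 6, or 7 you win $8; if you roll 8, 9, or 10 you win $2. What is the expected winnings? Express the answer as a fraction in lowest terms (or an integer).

28/5 dollars

E[payout] = (3/10)·2 + (1/5)·5 + (1/2)·8 = 28/5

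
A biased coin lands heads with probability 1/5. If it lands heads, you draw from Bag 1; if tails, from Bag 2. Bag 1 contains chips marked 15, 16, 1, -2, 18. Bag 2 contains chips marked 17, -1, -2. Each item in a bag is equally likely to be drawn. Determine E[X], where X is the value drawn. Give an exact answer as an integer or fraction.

424/75

E[X | Bag 1] = (15 + 16 + 1 − 2 + 18)/5 = 48/5
E[X | Bag 2] = (17 − 1 − 2)/3 = 14/3
E[X] = (1/5)·48/5 + (4/5)·14/3 = 424/75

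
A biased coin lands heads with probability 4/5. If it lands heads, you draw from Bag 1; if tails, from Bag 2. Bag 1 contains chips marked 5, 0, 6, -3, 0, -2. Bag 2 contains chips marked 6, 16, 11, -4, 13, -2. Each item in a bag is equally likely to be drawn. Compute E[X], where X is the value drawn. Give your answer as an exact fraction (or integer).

32/15

E[X | Bag 1] = (5 + 0 + 6 − 3 + 0 − 2)/6 = 1
E[X | Bag 2] = (6 + 16 + 11 − 4 + 13 − 2)/6 = 20/3
E[X] = (4/5)·1 + (1/5)·20/3 = 32/15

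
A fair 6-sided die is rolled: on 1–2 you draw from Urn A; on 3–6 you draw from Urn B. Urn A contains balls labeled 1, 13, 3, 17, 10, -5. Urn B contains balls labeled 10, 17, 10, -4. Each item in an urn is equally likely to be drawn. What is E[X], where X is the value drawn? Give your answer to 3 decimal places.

E[X | Urn A] = (1 + 13 + 3 + 17 + 10 − 5)/6 = 13/2
E[X | Urn B] = (10 + 17 + 10 − 4)/4 = 33/4
E[X] = (1/3)·13/2 + (2/3)·33/4 = 23/3 ≈ 7.667

7.667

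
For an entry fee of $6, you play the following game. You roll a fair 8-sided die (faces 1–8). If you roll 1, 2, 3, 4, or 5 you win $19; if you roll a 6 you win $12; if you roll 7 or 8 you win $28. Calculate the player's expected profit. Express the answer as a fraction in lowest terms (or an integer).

115/8 dollars

E[payout] = (1/8)·12 + (5/8)·19 + (1/4)·28 = 163/8
Expected profit = 163/8 − 6 = 115/8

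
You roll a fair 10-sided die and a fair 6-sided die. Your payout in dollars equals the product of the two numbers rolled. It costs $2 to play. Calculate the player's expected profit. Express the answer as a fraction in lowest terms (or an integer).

Distribution of the product of the two numbers rolled: 1 w.p. 1/60, 2 w.p. 1/30, 3 w.p. 1/30, 4 w.p. 1/20, 5 w.p. 1/30, 6 w.p. 1/15, …
E[payout] = (1/60)·1 + (1/30)·2 + (1/30)·3 + (1/20)·4 + (1/30)·5 + (1/15)·6 + (1/60)·7 + (1/20)·8 + (1/30)·9 + (1/20)·10 + (1/15)·12 + (1/60)·14 + (1/30)·15 + (1/30)·16 + (1/20)·18 + (1/20)·20 + (1/60)·21 + (1/20)·24 + (1/60)·25 + (1/60)·27 + (1/60)·28 + (1/20)·30 + (1/60)·32 + (1/60)·35 + (1/30)·36 + (1/30)·40 + (1/60)·42 + (1/60)·45 + (1/60)·48 + (1/60)·50 + (1/60)·54 + (1/60)·60 = 77/4
Expected profit = 77/4 − 2 = 69/4

69/4 dollars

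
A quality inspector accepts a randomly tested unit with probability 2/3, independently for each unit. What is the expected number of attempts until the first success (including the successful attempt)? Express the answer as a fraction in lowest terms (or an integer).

3/2

For a geometric distribution, E[trials] = 1/p = 1/(2/3) = 3/2.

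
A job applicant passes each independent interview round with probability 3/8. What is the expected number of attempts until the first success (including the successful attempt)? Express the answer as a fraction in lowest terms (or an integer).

8/3

For a geometric distribution, E[trials] = 1/p = 1/(3/8) = 8/3.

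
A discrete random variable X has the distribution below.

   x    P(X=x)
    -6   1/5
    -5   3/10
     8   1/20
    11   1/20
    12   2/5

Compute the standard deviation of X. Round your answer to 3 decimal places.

8.500

E[X] = 61/20, E[X²] = 1631/20
Var(X) = E[X²] − (E[X])² = 1631/20 − 3721/400 = 28899/400
SD(X) = √(28899/400) ≈ 8.500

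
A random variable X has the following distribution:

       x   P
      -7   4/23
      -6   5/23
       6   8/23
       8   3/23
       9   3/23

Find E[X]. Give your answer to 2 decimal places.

E[X] = (4/23)·(-7) + (5/23)·(-6) + (8/23)·6 + (3/23)·8 + (3/23)·9
     = 41/23 ≈ 1.78

1.78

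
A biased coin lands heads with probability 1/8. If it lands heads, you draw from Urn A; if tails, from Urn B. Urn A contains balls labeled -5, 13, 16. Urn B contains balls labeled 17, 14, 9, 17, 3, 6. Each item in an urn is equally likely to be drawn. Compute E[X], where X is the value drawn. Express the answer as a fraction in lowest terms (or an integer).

E[X | Urn A] = (-5 + 13 + 16)/3 = 8
E[X | Urn B] = (17 + 14 + 9 + 17 + 3 + 6)/6 = 11
E[X] = (1/8)·8 + (7/8)·11 = 85/8

85/8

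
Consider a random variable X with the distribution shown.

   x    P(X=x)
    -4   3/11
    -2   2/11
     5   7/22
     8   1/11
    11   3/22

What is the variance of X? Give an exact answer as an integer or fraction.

E[X] = (3/11)·(-4) + (2/11)·(-2) + (7/22)·5 + (1/11)·8 + (3/22)·11 = 26/11
E[X²] = (3/11)·16 + (2/11)·4 + (7/22)·25 + (1/11)·64 + (3/22)·121 = 389/11
Var(X) = 389/11 − (26/11)² = 3603/121

3603/121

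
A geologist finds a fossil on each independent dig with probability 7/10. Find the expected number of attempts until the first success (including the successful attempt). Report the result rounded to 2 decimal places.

1.43

For a geometric distribution, E[trials] = 1/p = 1/(7/10) = 10/7.
≈ 1.43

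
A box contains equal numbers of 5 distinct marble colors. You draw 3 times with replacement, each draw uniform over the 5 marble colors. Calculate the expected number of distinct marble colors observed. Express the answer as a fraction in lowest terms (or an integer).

61/25

Let Xⱼ=1 if type j appears at least once. P(Xⱼ=1) = 1 − ((5−1)/5)^3 = 61/125.
E[#distinct] = 5·61/125 = 61/25.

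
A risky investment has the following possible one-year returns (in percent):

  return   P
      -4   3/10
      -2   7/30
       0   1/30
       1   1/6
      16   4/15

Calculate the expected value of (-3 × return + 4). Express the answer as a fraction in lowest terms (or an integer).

E[-3x+4] = (3/10)·16 + (7/30)·10 + (1/30)·4 + (1/6)·1 + (4/15)·(-44)
     = -43/10

-43/10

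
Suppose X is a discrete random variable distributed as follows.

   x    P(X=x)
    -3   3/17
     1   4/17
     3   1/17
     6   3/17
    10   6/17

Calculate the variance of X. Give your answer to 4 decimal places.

24.0138

E[X] = (3/17)·(-3) + (4/17)·1 + (1/17)·3 + (3/17)·6 + (6/17)·10 = 76/17
E[X²] = (3/17)·9 + (4/17)·1 + (1/17)·9 + (3/17)·36 + (6/17)·100 = 44
Var(X) = 44 − (76/17)² = 6940/289 ≈ 24.0138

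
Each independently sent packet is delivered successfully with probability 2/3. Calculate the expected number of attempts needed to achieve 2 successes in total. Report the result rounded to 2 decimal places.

3.00

By linearity (sum of 2 independent geometric waits), E[trials] = 2/p = 2/(2/3) = 3.
≈ 3.00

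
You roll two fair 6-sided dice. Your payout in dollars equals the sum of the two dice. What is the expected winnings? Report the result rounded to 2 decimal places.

$7.00

Distribution of the sum of the two dice: 2 w.p. 1/36, 3 w.p. 1/18, 4 w.p. 1/12, 5 w.p. 1/9, 6 w.p. 5/36, 7 w.p. 1/6, …
E[payout] = (1/36)·2 + (1/18)·3 + (1/12)·4 + (1/9)·5 + (5/36)·6 + (1/6)·7 + (5/36)·8 + (1/9)·9 + (1/12)·10 + (1/18)·11 + (1/36)·12 = 7
≈ $7.00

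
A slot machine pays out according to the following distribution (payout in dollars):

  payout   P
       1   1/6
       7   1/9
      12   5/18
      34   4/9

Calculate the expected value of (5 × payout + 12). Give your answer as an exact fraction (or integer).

E[5x+12] = (1/6)·17 + (1/9)·47 + (5/18)·72 + (4/9)·182
     = 1961/18

1961/18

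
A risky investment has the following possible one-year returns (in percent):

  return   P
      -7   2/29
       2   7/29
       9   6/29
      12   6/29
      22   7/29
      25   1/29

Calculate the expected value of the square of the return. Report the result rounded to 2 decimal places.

E[X²] = (2/29)·49 + (7/29)·4 + (6/29)·81 + (6/29)·144 + (7/29)·484 + (1/29)·625
     = 5489/29 ≈ 189.28

189.28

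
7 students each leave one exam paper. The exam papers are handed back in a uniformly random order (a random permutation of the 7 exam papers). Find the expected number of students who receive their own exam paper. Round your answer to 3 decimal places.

Let Xᵢ = 1 if person i gets their own exam paper. For each i, P(Xᵢ=1) = 1/7.
By linearity of expectation, E[X₁+…+X_7] = 7·(1/7) = 1.
≈ 1.000

1.000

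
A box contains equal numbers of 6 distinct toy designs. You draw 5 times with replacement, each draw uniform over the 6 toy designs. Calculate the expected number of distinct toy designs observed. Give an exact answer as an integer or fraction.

Let Xⱼ=1 if type j appears at least once. P(Xⱼ=1) = 1 − ((6−1)/6)^5 = 4651/7776.
E[#distinct] = 6·4651/7776 = 4651/1296.

4651/1296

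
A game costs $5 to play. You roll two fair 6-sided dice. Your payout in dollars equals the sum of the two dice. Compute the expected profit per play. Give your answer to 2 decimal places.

Distribution of the sum of the two dice: 2 w.p. 1/36, 3 w.p. 1/18, 4 w.p. 1/12, 5 w.p. 1/9, 6 w.p. 5/36, 7 w.p. 1/6, …
E[payout] = (1/36)·2 + (1/18)·3 + (1/12)·4 + (1/9)·5 + (5/36)·6 + (1/6)·7 + (5/36)·8 + (1/9)·9 + (1/12)·10 + (1/18)·11 + (1/36)·12 = 7
Expected profit = 7 − 5 = 2 ≈ $2.00

$2.00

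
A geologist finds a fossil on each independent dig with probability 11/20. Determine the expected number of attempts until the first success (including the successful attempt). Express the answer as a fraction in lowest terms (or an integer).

20/11

For a geometric distribution, E[trials] = 1/p = 1/(11/20) = 20/11.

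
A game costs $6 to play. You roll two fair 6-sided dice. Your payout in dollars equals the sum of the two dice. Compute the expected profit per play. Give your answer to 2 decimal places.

Distribution of the sum of the two dice: 2 w.p. 1/36, 3 w.p. 1/18, 4 w.p. 1/12, 5 w.p. 1/9, 6 w.p. 5/36, 7 w.p. 1/6, …
E[payout] = (1/36)·2 + (1/18)·3 + (1/12)·4 + (1/9)·5 + (5/36)·6 + (1/6)·7 + (5/36)·8 + (1/9)·9 + (1/12)·10 + (1/18)·11 + (1/36)·12 = 7
Expected profit = 7 − 6 = 1 ≈ $1.00

$1.00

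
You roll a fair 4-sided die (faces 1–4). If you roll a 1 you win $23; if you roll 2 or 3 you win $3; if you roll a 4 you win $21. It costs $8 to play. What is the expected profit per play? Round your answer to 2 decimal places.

E[payout] = (1/2)·3 + (1/4)·21 + (1/4)·23 = 25/2
Expected profit = 25/2 − 8 = 9/2 ≈ $4.50

$4.50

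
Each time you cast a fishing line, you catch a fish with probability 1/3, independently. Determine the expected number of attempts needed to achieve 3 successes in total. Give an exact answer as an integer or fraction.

By linearity (sum of 3 independent geometric waits), E[trials] = 3/p = 3/(1/3) = 9.

9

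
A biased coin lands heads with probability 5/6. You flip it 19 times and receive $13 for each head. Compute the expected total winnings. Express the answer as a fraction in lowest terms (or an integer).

1235/6 dollars

E[#heads] = 19·5/6 = 95/6 (linearity over flips).
E[winnings] = 13·95/6 = 1235/6.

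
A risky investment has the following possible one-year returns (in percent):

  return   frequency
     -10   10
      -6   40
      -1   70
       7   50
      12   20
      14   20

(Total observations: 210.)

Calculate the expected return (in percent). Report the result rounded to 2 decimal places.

Total = 210, so P(return=-10) = 10/210, etc.
E[X] = (1/21)·(-10) + (4/21)·(-6) + (1/3)·(-1) + (5/21)·7 + (2/21)·12 + (2/21)·14
     = 46/21 ≈ 2.19

2.19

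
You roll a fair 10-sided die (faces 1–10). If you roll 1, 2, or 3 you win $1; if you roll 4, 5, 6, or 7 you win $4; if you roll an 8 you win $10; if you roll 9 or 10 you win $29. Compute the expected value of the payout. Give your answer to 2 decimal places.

$8.70

E[payout] = (3/10)·1 + (2/5)·4 + (1/10)·10 + (1/5)·29 = 87/10
≈ $8.70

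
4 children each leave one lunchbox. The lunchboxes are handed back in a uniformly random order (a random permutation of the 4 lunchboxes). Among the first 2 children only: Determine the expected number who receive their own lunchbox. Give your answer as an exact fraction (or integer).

1/2

Let Xᵢ = 1 if person i gets their own lunchbox. For each i, P(Xᵢ=1) = 1/4.
By linearity of expectation, E[X₁+…+X_2] = 2·(1/4) = 1/2.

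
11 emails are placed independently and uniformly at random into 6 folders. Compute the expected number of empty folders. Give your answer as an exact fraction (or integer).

Let Xⱼ=1 if folder j is empty. P(Xⱼ=1) = ((6-1)/6)^11 = 48828125/362797056.
By linearity, E[#empty] = 6·48828125/362797056 = 48828125/60466176.

48828125/60466176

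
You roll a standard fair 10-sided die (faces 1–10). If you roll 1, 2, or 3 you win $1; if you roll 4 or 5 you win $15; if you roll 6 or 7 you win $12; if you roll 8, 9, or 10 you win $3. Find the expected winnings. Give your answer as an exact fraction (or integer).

E[payout] = (3/10)·1 + (3/10)·3 + (1/5)·12 + (1/5)·15 = 33/5

33/5 dollars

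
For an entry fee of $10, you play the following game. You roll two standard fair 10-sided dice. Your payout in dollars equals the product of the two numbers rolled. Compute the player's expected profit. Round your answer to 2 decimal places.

Distribution of the product of the two numbers rolled: 1 w.p. 1/100, 2 w.p. 1/50, 3 w.p. 1/50, 4 w.p. 3/100, 5 w.p. 1/50, 6 w.p. 1/25, …
E[payout] = (1/100)·1 + (1/50)·2 + (1/50)·3 + (3/100)·4 + (1/50)·5 + (1/25)·6 + (1/50)·7 + (1/25)·8 + (3/100)·9 + (1/25)·10 + (1/25)·12 + (1/50)·14 + (1/50)·15 + (3/100)·16 + (1/25)·18 + (1/25)·20 + (1/50)·21 + (1/25)·24 + (1/100)·25 + (1/50)·27 + (1/50)·28 + (1/25)·30 + (1/50)·32 + (1/50)·35 + (3/100)·36 + (1/25)·40 + (1/50)·42 + (1/50)·45 + (1/50)·48 + (1/100)·49 + (1/50)·50 + (1/50)·54 + (1/50)·56 + (1/50)·60 + (1/50)·63 + (1/100)·64 + (1/50)·70 + (1/50)·72 + (1/50)·80 + (1/100)·81 + (1/50)·90 + (1/100)·100 = 121/4
Expected profit = 121/4 − 10 = 81/4 ≈ $20.25

$20.25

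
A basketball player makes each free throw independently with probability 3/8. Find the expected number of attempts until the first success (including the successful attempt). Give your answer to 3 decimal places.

For a geometric distribution, E[trials] = 1/p = 1/(3/8) = 8/3.
≈ 2.667

2.667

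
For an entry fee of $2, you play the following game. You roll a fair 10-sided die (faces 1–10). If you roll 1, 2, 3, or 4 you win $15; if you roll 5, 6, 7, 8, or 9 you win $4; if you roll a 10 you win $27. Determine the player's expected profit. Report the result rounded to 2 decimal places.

$8.70

E[payout] = (1/2)·4 + (2/5)·15 + (1/10)·27 = 107/10
Expected profit = 107/10 − 2 = 87/10 ≈ $8.70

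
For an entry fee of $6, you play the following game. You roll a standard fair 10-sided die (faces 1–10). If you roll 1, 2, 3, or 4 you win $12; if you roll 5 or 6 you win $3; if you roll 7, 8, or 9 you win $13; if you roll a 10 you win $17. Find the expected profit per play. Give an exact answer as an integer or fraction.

$5

E[payout] = (1/5)·3 + (2/5)·12 + (3/10)·13 + (1/10)·17 = 11
Expected profit = 11 − 6 = 5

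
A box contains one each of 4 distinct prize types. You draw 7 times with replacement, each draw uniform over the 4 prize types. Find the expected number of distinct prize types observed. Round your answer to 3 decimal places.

Let Xⱼ=1 if type j appears at least once. P(Xⱼ=1) = 1 − ((4−1)/4)^7 = 14197/16384.
E[#distinct] = 4·14197/16384 = 14197/4096.
≈ 3.466

3.466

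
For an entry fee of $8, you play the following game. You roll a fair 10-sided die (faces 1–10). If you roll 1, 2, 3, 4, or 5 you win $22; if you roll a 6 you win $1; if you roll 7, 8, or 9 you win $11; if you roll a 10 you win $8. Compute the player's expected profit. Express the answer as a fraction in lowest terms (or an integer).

E[payout] = (1/10)·1 + (1/10)·8 + (3/10)·11 + (1/2)·22 = 76/5
Expected profit = 76/5 − 8 = 36/5

36/5 dollars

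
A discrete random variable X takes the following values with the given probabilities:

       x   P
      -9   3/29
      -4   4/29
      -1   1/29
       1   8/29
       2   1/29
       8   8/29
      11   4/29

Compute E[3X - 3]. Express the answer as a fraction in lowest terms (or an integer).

E[3x-3] = (3/29)·(-30) + (4/29)·(-15) + (1/29)·(-6) + (8/29)·0 + (1/29)·3 + (8/29)·21 + (4/29)·30
     = 135/29

135/29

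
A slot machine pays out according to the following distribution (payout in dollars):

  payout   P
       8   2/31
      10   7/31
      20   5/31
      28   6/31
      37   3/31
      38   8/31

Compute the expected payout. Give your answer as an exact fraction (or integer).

E[X] = (2/31)·8 + (7/31)·10 + (5/31)·20 + (6/31)·28 + (3/31)·37 + (8/31)·38
     = 769/31

769/31 dollars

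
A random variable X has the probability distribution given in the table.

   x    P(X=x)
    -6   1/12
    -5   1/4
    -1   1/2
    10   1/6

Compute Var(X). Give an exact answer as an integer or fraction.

E[X] = (1/12)·(-6) + (1/4)·(-5) + (1/2)·(-1) + (1/6)·10 = -7/12
E[X²] = (1/12)·36 + (1/4)·25 + (1/2)·1 + (1/6)·100 = 317/12
Var(X) = 317/12 − (-7/12)² = 3755/144

3755/144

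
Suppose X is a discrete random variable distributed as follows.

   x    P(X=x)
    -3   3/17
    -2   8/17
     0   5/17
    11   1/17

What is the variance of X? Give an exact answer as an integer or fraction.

2864/289

E[X] = (3/17)·(-3) + (8/17)·(-2) + (5/17)·0 + (1/17)·11 = -14/17
E[X²] = (3/17)·9 + (8/17)·4 + (5/17)·0 + (1/17)·121 = 180/17
Var(X) = 180/17 − (-14/17)² = 2864/289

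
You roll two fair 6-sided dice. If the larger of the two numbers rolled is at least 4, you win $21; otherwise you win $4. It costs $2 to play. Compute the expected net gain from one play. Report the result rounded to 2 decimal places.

$14.75

E[payout] = (1/4)·4 + (3/4)·21 = 67/4
Expected profit = 67/4 − 2 = 59/4 ≈ $14.75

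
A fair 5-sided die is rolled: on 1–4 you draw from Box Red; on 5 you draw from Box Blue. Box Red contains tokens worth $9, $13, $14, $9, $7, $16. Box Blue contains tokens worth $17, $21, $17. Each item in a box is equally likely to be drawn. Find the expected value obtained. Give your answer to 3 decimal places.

E[X | Box Red] = (9 + 13 + 14 + 9 + 7 + 16)/6 = 34/3
E[X | Box Blue] = (17 + 21 + 17)/3 = 55/3
E[X] = (4/5)·34/3 + (1/5)·55/3 = 191/15 ≈ 12.733

$12.733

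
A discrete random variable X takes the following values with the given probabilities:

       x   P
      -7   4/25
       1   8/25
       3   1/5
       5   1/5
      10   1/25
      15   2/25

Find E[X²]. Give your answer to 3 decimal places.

36.960

E[X²] = (4/25)·49 + (8/25)·1 + (1/5)·9 + (1/5)·25 + (1/25)·100 + (2/25)·225
     = 924/25 ≈ 36.960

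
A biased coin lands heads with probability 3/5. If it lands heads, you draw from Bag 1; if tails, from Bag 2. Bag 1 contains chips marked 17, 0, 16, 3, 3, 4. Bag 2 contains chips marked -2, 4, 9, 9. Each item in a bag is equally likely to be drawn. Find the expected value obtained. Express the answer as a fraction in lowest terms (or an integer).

63/10

E[X | Bag 1] = (17 + 0 + 16 + 3 + 3 + 4)/6 = 43/6
E[X | Bag 2] = (-2 + 4 + 9 + 9)/4 = 5
E[X] = (3/5)·43/6 + (2/5)·5 = 63/10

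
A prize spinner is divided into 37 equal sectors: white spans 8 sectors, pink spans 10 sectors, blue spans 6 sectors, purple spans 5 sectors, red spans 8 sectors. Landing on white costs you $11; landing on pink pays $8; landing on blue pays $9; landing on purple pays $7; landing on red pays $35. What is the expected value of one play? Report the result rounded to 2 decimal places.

E[payout] = (8/37)·(-11) + (10/37)·8 + (6/37)·9 + (5/37)·7 + (8/37)·35 = 361/37
≈ $9.76

$9.76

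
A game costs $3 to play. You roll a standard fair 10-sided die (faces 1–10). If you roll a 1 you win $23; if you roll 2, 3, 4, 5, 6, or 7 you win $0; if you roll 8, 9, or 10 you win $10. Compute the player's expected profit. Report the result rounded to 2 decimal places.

$2.30

E[payout] = (3/5)·0 + (3/10)·10 + (1/10)·23 = 53/10
Expected profit = 53/10 − 3 = 23/10 ≈ $2.30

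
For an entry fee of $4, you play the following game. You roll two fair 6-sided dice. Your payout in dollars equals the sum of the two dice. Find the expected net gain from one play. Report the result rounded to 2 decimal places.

$3.00

Distribution of the sum of the two dice: 2 w.p. 1/36, 3 w.p. 1/18, 4 w.p. 1/12, 5 w.p. 1/9, 6 w.p. 5/36, 7 w.p. 1/6, …
E[payout] = (1/36)·2 + (1/18)·3 + (1/12)·4 + (1/9)·5 + (5/36)·6 + (1/6)·7 + (5/36)·8 + (1/9)·9 + (1/12)·10 + (1/18)·11 + (1/36)·12 = 7
Expected profit = 7 − 4 = 3 ≈ $3.00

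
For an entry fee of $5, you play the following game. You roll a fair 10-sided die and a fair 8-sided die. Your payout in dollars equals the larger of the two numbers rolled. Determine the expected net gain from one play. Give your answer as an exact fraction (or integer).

Distribution of the larger of the two numbers rolled: 1 w.p. 1/80, 2 w.p. 3/80, 3 w.p. 1/16, 4 w.p. 7/80, 5 w.p. 9/80, 6 w.p. 11/80, …
E[payout] = (1/80)·1 + (3/80)·2 + (1/16)·3 + (7/80)·4 + (9/80)·5 + (11/80)·6 + (13/80)·7 + (3/16)·8 + (1/10)·9 + (1/10)·10 = 131/20
Expected profit = 131/20 − 5 = 31/20

31/20 dollars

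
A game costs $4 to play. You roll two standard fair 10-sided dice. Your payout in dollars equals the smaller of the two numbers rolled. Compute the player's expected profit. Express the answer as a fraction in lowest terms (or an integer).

-3/20 dollars

Distribution of the smaller of the two numbers rolled: 1 w.p. 19/100, 2 w.p. 17/100, 3 w.p. 3/20, 4 w.p. 13/100, 5 w.p. 11/100, 6 w.p. 9/100, …
E[payout] = (19/100)·1 + (17/100)·2 + (3/20)·3 + (13/100)·4 + (11/100)·5 + (9/100)·6 + (7/100)·7 + (1/20)·8 + (3/100)·9 + (1/100)·10 = 77/20
Expected profit = 77/20 − 4 = -3/20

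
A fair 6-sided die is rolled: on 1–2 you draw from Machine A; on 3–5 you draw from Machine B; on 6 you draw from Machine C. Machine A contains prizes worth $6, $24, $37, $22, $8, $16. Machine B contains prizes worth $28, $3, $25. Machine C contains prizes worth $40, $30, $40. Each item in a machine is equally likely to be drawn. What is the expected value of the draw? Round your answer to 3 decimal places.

E[X | Machine A] = (6 + 24 + 37 + 22 + 8 + 16)/6 = 113/6
E[X | Machine B] = (28 + 3 + 25)/3 = 56/3
E[X | Machine C] = (40 + 30 + 40)/3 = 110/3
E[X] = (1/3)·113/6 + (1/2)·56/3 + (1/6)·110/3 = 391/18 ≈ 21.722

$21.722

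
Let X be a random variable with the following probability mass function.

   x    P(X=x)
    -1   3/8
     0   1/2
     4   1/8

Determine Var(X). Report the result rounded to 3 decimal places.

E[X] = (3/8)·(-1) + (1/2)·0 + (1/8)·4 = 1/8
E[X²] = (3/8)·1 + (1/2)·0 + (1/8)·16 = 19/8
Var(X) = 19/8 − (1/8)² = 151/64 ≈ 2.359

2.359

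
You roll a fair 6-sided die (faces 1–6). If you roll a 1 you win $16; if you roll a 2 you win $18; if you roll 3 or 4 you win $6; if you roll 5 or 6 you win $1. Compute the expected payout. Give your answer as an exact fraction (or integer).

E[payout] = (1/3)·1 + (1/3)·6 + (1/6)·16 + (1/6)·18 = 8

$8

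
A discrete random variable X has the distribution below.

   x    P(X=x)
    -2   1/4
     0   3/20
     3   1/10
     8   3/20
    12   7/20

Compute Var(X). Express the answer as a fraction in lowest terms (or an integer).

E[X] = (1/4)·(-2) + (3/20)·0 + (1/10)·3 + (3/20)·8 + (7/20)·12 = 26/5
E[X²] = (1/4)·4 + (3/20)·0 + (1/10)·9 + (3/20)·64 + (7/20)·144 = 619/10
Var(X) = 619/10 − (26/5)² = 1743/50

1743/50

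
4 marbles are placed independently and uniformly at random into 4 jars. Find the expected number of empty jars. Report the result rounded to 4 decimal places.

1.2656

Let Xⱼ=1 if jar j is empty. P(Xⱼ=1) = ((4-1)/4)^4 = 81/256.
By linearity, E[#empty] = 4·81/256 = 81/64.
≈ 1.2656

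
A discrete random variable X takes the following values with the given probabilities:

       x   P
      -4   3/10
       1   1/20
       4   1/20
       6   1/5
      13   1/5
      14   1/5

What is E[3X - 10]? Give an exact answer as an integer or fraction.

E[3x-10] = (3/10)·(-22) + (1/20)·(-7) + (1/20)·2 + (1/5)·8 + (1/5)·29 + (1/5)·32
     = 139/20

139/20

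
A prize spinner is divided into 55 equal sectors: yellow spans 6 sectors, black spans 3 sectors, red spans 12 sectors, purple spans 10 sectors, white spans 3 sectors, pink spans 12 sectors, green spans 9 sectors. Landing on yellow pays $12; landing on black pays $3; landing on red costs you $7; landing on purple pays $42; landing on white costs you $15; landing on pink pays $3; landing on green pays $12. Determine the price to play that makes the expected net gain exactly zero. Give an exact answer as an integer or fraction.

516/55 dollars

E[payout] = (6/55)·12 + (3/55)·3 + (12/55)·(-7) + (10/55)·42 + (3/55)·(-15) + (12/55)·3 + (9/55)·12 = 516/55
Fair fee = E[payout] = 516/55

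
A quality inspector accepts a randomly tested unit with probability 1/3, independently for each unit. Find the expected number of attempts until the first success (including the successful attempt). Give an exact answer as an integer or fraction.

3

For a geometric distribution, E[trials] = 1/p = 1/(1/3) = 3.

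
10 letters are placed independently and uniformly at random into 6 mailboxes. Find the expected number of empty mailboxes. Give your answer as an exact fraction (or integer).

9765625/10077696

Let Xⱼ=1 if mailbox j is empty. P(Xⱼ=1) = ((6-1)/6)^10 = 9765625/60466176.
By linearity, E[#empty] = 6·9765625/60466176 = 9765625/10077696.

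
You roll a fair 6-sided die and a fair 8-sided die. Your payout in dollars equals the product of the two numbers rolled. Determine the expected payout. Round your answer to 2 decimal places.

Distribution of the product of the two numbers rolled: 1 w.p. 1/48, 2 w.p. 1/24, 3 w.p. 1/24, 4 w.p. 1/16, 5 w.p. 1/24, 6 w.p. 1/12, …
E[payout] = (1/48)·1 + (1/24)·2 + (1/24)·3 + (1/16)·4 + (1/24)·5 + (1/12)·6 + (1/48)·7 + (1/16)·8 + (1/48)·9 + (1/24)·10 + (1/12)·12 + (1/48)·14 + (1/24)·15 + (1/24)·16 + (1/24)·18 + (1/24)·20 + (1/48)·21 + (1/16)·24 + (1/48)·25 + (1/48)·28 + (1/24)·30 + (1/48)·32 + (1/48)·35 + (1/48)·36 + (1/48)·40 + (1/48)·42 + (1/48)·48 = 63/4
≈ $15.75

$15.75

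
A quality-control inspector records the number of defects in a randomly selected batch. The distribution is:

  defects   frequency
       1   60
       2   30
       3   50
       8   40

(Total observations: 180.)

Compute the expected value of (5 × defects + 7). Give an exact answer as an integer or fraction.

421/18

Total = 180, so P(defects=1) = 60/180, etc.
E[5x+7] = (1/3)·12 + (1/6)·17 + (5/18)·22 + (2/9)·47
     = 421/18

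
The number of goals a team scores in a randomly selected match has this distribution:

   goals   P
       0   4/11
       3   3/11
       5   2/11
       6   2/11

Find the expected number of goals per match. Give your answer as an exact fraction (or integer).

31/11

E[X] = (4/11)·0 + (3/11)·3 + (2/11)·5 + (2/11)·6
     = 31/11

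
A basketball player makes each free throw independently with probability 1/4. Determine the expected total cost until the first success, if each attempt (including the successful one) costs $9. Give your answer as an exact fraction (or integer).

$36

E[#attempts] = 1/p = 4; E[cost] = 9·4 = 36.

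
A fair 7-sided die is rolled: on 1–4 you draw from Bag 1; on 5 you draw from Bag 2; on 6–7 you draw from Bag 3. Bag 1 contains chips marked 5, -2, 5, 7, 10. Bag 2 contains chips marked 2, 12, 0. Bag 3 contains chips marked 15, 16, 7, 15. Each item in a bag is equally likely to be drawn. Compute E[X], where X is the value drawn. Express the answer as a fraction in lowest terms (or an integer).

E[X | Bag 1] = (5 − 2 + 5 + 7 + 10)/5 = 5
E[X | Bag 2] = (2 + 12 + 0)/3 = 14/3
E[X | Bag 3] = (15 + 16 + 7 + 15)/4 = 53/4
E[X] = (4/7)·5 + (1/7)·14/3 + (2/7)·53/4 = 307/42

307/42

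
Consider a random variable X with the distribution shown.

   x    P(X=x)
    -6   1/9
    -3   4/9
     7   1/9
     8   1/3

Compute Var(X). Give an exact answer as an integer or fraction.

E[X] = (1/9)·(-6) + (4/9)·(-3) + (1/9)·7 + (1/3)·8 = 13/9
E[X²] = (1/9)·36 + (4/9)·9 + (1/9)·49 + (1/3)·64 = 313/9
Var(X) = 313/9 − (13/9)² = 2648/81

2648/81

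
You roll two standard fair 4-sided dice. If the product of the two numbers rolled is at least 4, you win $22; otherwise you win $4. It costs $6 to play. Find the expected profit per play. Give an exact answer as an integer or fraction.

E[payout] = (5/16)·4 + (11/16)·22 = 131/8
Expected profit = 131/8 − 6 = 83/8

83/8 dollars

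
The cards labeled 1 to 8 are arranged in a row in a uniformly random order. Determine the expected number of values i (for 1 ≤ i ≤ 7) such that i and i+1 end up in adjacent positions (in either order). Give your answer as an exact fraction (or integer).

7/4

For each i ∈ {1,…,7}, let Xᵢ = 1 if i and i+1 are adjacent. P(Xᵢ=1) = 2·(8−1)!/8! = 2/8.
By linearity, E[ΣXᵢ] = (7)·(2/8) = 7/4.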